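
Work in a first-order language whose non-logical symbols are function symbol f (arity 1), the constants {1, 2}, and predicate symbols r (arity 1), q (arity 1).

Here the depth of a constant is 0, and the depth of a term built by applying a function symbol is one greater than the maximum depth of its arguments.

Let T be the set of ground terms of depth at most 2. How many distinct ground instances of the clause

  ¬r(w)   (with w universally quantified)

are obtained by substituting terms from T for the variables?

Ground terms of depth ≤ 2:
  Count level by level. With function symbols f/1, the terms of depth ≤ k are the 2 constants together with each function applied to depth-≤(k−1) tuples, so N_k = 2 + N_{k-1}.
  N_0 = 2
  N_1 = 2 + 2 = 4
  N_2 = 2 + 4 = 6
So there are 6 ground terms available for substitution.
There is 1 variable to instantiate (w),  occurring in at least one literal, so different choices give different ground instances.
Number of ground instances = 6.

6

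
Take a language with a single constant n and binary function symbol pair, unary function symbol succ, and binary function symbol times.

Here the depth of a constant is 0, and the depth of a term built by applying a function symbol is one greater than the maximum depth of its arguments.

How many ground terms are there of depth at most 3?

2776

Let N_k = |{terms of depth ≤ k}|. Then N_0 = 1 and N_k = 1 + N_{k-1}^2 + N_{k-1} + N_{k-1}^2 for k ≥ 1 (one summand per function symbol, arity giving the exponent).
N_0 = 1
N_1 = 1 + 1^2 + 1 + 1^2 = 4
N_2 = 1 + 4^2 + 4 + 4^2 = 37
N_3 = 1 + 37^2 + 37 + 37^2 = 2776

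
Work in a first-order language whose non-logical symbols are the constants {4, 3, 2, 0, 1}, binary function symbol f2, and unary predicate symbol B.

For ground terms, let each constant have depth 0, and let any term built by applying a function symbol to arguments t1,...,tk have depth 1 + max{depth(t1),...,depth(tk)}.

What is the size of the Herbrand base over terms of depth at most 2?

First count ground terms of depth ≤ 2.
Count level by level. With function symbols f2/2, the terms of depth ≤ k are the 5 constants together with each function applied to depth-≤(k−1) tuples, so N_k = 5 + N_{k-1}^2.
N_0 = 5
N_1 = 5 + 5^2 = 30
N_2 = 5 + 30^2 = 905
So |H| = 905.
For each predicate symbol, the number of ground atoms is |H| raised to its arity; summing:
  B: 905
Total ground atoms: 905.

905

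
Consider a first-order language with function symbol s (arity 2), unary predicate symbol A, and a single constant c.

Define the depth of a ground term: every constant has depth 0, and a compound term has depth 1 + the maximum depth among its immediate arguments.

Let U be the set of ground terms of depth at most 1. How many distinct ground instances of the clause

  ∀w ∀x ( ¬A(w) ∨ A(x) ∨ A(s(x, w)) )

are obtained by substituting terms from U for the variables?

Ground terms of depth ≤ 1:
  Write N_k for the number of ground terms of depth ≤ k. A term of depth ≤ k is either a constant or a function symbol applied to arguments of depth ≤ k−1, so N_k = 1 + N_{k-1}^2.
  N_0 = 1
  N_1 = 1 + 1^2 = 2
So there are 2 ground terms available for substitution.
The clause has 2 distinct variables (w, x), each appearing in the body. In the free term algebra distinct substitutions yield syntactically distinct ground instances.
Number of ground instances = 2^2 = 4.

4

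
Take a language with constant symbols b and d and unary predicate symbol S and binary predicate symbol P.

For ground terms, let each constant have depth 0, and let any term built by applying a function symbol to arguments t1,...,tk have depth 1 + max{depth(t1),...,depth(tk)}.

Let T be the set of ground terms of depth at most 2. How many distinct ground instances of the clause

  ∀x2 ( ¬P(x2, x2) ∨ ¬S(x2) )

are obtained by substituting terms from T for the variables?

Ground terms of depth ≤ 2:
  With no function symbols every ground term is a constant, so there are exactly 2 ground terms at every depth bound.
  N_0 = 2
  N_1 = 2
  N_2 = 2
  Explicitly: b, d.
So there are 2 ground terms available for substitution.
The clause has 1 distinct variable (x2), which appears in the body. In the free term algebra distinct substitutions yield syntactically distinct ground instances.
Number of ground instances = 2.

2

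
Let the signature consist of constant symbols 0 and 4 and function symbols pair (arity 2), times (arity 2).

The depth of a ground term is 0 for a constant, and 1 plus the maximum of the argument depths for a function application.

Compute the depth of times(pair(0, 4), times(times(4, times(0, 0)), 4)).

4

depth(pair(0, 4)) = 1 + max(0, 0) = 1
depth(times(0, 0)) = 1 + max(0, 0) = 1
depth(times(4, times(0, 0))) = 1 + max(0, 1) = 2
depth(times(times(4, times(0, 0)), 4)) = 1 + max(2, 0) = 3
depth(times(pair(0, 4), times(times(4, times(0, 0)), 4))) = 1 + max(1, 3) = 4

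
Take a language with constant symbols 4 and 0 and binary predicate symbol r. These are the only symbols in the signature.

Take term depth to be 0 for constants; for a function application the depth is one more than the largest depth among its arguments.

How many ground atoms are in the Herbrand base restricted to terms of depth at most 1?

4

First count ground terms of depth ≤ 1.
With no function symbols every ground term is a constant, so there are exactly 2 ground terms at every depth bound.
N_0 = 2
N_1 = 2
Explicitly: 4, 0.
So |H| = 2.
For each predicate symbol, the number of ground atoms is |H| raised to its arity; summing:
  r: 2^2 = 4
Total ground atoms: 4.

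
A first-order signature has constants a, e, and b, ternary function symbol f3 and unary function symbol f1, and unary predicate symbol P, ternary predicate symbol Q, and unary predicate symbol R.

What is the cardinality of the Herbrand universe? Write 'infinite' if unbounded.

The signature has at least one function symbol (f3, arity 3) and at least one constant (a).
Iterating f3 gives infinitely many distinct ground terms: a, f3(a, a, a), f3(f3(a, a, a), f3(a, a, a), f3(a, a, a)), ...
So the Herbrand universe is infinite.

infinite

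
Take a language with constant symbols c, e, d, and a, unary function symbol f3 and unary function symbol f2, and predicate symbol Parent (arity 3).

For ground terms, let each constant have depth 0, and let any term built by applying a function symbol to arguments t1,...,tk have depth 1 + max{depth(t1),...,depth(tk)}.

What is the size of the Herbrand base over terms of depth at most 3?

216000

First count ground terms of depth ≤ 3.
Let N_k = |{terms of depth ≤ k}|. Then N_0 = 4 and N_k = 4 + N_{k-1} + N_{k-1} for k ≥ 1 (one summand per function symbol, arity giving the exponent).
N_0 = 4
N_1 = 4 + 4 + 4 = 12
N_2 = 4 + 12 + 12 = 28
N_3 = 4 + 28 + 28 = 60
So |H| = 60.
Ground atoms are formed by filling each argument slot of a predicate with a term from H, so an r-ary predicate gives |H|^r atoms:
  Parent: 60^3 = 216000
Total ground atoms: 216000.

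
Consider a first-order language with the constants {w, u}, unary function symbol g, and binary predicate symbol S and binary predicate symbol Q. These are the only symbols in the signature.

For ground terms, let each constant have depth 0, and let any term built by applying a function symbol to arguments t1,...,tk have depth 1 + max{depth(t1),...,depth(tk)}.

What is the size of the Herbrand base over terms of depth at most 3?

First count ground terms of depth ≤ 3.
Write N_k for the number of ground terms of depth ≤ k. A term of depth ≤ k is either a constant or a function symbol applied to arguments of depth ≤ k−1, so N_k = 2 + N_{k-1}.
N_0 = 2
N_1 = 2 + 2 = 4
N_2 = 2 + 4 = 6
N_3 = 2 + 6 = 8
Explicitly: w, u, g(w), g(u), g(g(w)), g(g(u)), g(g(g(w))), g(g(g(u))).
So |H| = 8.
A ground atom is a predicate applied to a tuple of terms from H, so the count is the sum over predicates of |H|^arity:
  S: 8^2 = 64;  Q: 8^2 = 64
Total ground atoms: 64 + 64 = 128.

128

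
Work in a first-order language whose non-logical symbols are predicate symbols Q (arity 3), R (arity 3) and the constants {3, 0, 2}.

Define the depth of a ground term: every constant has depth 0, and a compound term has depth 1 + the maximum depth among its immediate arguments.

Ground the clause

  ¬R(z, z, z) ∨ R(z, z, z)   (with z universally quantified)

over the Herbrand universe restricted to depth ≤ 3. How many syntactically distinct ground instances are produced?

Ground terms of depth ≤ 3:
  With no function symbols every ground term is a constant, so there are exactly 3 ground terms at every depth bound.
  N_0 = 3
  N_1 = 3
  N_2 = 3
  N_3 = 3
So there are 3 ground terms available for substitution.
There is 1 variable to instantiate (z),  occurring in at least one literal, so different choices give different ground instances.
Number of ground instances = 3.

3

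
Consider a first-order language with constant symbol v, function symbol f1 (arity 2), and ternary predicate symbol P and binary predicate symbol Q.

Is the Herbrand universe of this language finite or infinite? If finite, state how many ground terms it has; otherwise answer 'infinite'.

infinite

The signature has at least one function symbol (f1, arity 2) and at least one constant (v).
Iterating f1 gives infinitely many distinct ground terms: v, f1(v, v), f1(f1(v, v), f1(v, v)), ...
So the Herbrand universe is infinite.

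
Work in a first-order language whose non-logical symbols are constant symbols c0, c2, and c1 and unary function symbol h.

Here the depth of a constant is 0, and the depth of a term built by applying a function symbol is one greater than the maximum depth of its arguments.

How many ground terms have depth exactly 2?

Count level by level. With function symbols h/1, the terms of depth ≤ k are the 3 constants together with each function applied to depth-≤(k−1) tuples, so N_k = 3 + N_{k-1}.
N_0 = 3
N_1 = 3 + 3 = 6
N_2 = 3 + 6 = 9
Terms of depth exactly 2: N_2 − N_1 = 9 − 6 = 3.

3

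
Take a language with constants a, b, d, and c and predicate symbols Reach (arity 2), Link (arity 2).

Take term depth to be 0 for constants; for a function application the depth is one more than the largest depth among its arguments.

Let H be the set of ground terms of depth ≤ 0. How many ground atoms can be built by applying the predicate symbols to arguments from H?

First count ground terms of depth ≤ 0.
With no function symbols every ground term is a constant, so there are exactly 4 ground terms at every depth bound.
N_0 = 4
So |H| = 4.
Each predicate of arity r yields |H|^r ground atoms (one per choice of an r-tuple from H):
  Reach: 4^2 = 16;  Link: 4^2 = 16
Total ground atoms: 16 + 16 = 32.

32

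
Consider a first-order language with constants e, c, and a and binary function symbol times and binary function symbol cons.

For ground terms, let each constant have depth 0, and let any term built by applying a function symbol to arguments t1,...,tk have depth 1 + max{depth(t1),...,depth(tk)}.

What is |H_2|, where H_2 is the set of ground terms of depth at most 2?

If N_k denotes the number of depth-≤k ground terms, the 3 constants give N_0 = 3, and each function symbol of arity r contributes N_{k-1}^r new terms at level k: N_k = 3 + N_{k-1}^2 + N_{k-1}^2.
N_0 = 3
N_1 = 3 + 3^2 + 3^2 = 21
N_2 = 3 + 21^2 + 21^2 = 885

885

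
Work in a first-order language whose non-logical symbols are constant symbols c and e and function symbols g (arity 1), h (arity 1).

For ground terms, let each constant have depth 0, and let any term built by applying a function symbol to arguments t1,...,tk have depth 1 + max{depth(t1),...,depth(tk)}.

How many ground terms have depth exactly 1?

4

Count level by level. With function symbols g/1, h/1, the terms of depth ≤ k are the 2 constants together with each function applied to depth-≤(k−1) tuples, so N_k = 2 + N_{k-1} + N_{k-1}.
N_0 = 2
N_1 = 2 + 2 + 2 = 6
Terms of depth exactly 1: N_1 − N_0 = 6 − 2 = 4.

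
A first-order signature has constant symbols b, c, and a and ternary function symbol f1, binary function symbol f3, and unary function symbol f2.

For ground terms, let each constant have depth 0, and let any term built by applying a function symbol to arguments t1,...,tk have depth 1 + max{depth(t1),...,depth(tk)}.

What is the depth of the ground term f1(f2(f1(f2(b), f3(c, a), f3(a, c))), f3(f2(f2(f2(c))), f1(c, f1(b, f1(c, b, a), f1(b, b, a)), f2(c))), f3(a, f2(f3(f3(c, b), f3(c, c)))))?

depth(f2(b)) = 1 + depth(b) = 1 + 0 = 1
depth(f3(c, a)) = 1 + max(0, 0) = 1
depth(f3(a, c)) = 1 + max(0, 0) = 1
depth(f1(f2(b), f3(c, a), f3(a, c))) = 1 + max(1, 1, 1) = 2
depth(f2(f1(f2(b), f3(c, a), f3(a, c)))) = 1 + depth(f1(f2(b), f3(c, a), f3(a, c))) = 1 + 2 = 3
depth(f2(c)) = 1 + depth(c) = 1 + 0 = 1
depth(f2(f2(c))) = 1 + depth(f2(c)) = 1 + 1 = 2
depth(f2(f2(f2(c)))) = 1 + depth(f2(f2(c))) = 1 + 2 = 3
depth(f1(c, b, a)) = 1 + max(0, 0, 0) = 1
depth(f1(b, b, a)) = 1 + max(0, 0, 0) = 1
depth(f1(b, f1(c, b, a), f1(b, b, a))) = 1 + max(0, 1, 1) = 2
depth(f1(c, f1(b, f1(c, b, a), f1(b, b, a)), f2(c))) = 1 + max(0, 2, 1) = 3
depth(f3(f2(f2(f2(c))), f1(c, f1(b, f1(c, b, a), f1(b, b, a)), f2(c)))) = 1 + max(3, 3) = 4
depth(f3(c, b)) = 1 + max(0, 0) = 1
depth(f3(c, c)) = 1 + max(0, 0) = 1
depth(f3(f3(c, b), f3(c, c))) = 1 + max(1, 1) = 2
depth(f2(f3(f3(c, b), f3(c, c)))) = 1 + depth(f3(f3(c, b), f3(c, c))) = 1 + 2 = 3
depth(f3(a, f2(f3(f3(c, b), f3(c, c))))) = 1 + max(0, 3) = 4
depth(f1(f2(f1(f2(b), f3(c, a), f3(a, c))), f3(f2(f2(f2(c))), f1(c, f1(b, f1(c, b, a), f1(b, b, a)), f2(c))), f3(a, f2(f3(f3(c, b), f3(c, c)))))) = 1 + max(3, 4, 4) = 5

5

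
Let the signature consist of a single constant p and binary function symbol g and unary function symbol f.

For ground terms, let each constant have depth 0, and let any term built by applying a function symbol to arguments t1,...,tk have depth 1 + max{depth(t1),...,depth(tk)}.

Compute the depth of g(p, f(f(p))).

3

depth(f(p)) = 1 + depth(p) = 1 + 0 = 1
depth(f(f(p))) = 1 + depth(f(p)) = 1 + 1 = 2
depth(g(p, f(f(p)))) = 1 + max(0, 2) = 3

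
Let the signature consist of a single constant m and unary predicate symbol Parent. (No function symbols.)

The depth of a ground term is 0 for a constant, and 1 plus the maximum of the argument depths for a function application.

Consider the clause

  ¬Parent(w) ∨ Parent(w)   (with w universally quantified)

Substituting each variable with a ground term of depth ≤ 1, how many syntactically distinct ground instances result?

1

Ground terms of depth ≤ 1:
  With no function symbols every ground term is a constant, so there is exactly 1 ground term at every depth bound.
  N_0 = 1
  N_1 = 1
  Explicitly: m.
So there is exactly 1 ground term available for substitution.
The body mentions the single quantified variable w; since ground terms form a free algebra, no two substitutions collapse to the same formula.
Number of ground instances = 1.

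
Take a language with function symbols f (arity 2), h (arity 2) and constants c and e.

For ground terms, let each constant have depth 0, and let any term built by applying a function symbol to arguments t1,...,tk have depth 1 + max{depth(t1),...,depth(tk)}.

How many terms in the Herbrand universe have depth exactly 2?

Let N_k = |{terms of depth ≤ k}|. Then N_0 = 2 and N_k = 2 + N_{k-1}^2 + N_{k-1}^2 for k ≥ 1 (one summand per function symbol, arity giving the exponent).
N_0 = 2
N_1 = 2 + 2^2 + 2^2 = 10
N_2 = 2 + 10^2 + 10^2 = 202
Terms of depth exactly 2: N_2 − N_1 = 202 − 10 = 192.

192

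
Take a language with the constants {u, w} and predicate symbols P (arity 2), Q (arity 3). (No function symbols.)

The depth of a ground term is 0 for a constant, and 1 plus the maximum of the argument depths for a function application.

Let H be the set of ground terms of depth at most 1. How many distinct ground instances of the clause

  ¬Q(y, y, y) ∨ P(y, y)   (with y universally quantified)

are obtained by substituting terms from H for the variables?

2

Ground terms of depth ≤ 1:
  With no function symbols every ground term is a constant, so there are exactly 2 ground terms at every depth bound.
  N_0 = 2
  N_1 = 2
So there are 2 ground terms available for substitution.
There is 1 variable to instantiate (y),  occurring in at least one literal, so different choices give different ground instances.
Number of ground instances = 2.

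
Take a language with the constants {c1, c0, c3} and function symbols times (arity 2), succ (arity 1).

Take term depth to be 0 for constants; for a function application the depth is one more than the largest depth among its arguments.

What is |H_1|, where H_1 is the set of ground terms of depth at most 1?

Count level by level. With function symbols times/2, succ/1, the terms of depth ≤ k are the 3 constants together with each function applied to depth-≤(k−1) tuples, so N_k = 3 + N_{k-1}^2 + N_{k-1}.
N_0 = 3
N_1 = 3 + 3^2 + 3 = 15

15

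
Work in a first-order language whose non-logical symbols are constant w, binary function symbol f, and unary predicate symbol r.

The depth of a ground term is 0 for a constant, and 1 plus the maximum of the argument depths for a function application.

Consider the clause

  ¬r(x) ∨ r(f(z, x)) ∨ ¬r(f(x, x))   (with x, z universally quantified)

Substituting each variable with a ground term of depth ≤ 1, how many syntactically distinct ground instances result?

4

Ground terms of depth ≤ 1:
  Let N_k = |{terms of depth ≤ k}|. Then N_0 = 1 and N_k = 1 + N_{k-1}^2 for k ≥ 1 (one summand per function symbol, arity giving the exponent).
  N_0 = 1
  N_1 = 1 + 1^2 = 2
So there are 2 ground terms available for substitution.
The clause has 2 distinct variables (x, z), each appearing in the body. In the free term algebra distinct substitutions yield syntactically distinct ground instances.
Number of ground instances = 2^2 = 4.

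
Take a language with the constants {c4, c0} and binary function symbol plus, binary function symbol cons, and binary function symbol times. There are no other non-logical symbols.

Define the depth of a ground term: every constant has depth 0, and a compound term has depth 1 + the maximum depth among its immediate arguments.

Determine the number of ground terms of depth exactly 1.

12

If N_k denotes the number of depth-≤k ground terms, the 2 constants give N_0 = 2, and each function symbol of arity r contributes N_{k-1}^r new terms at level k: N_k = 2 + N_{k-1}^2 + N_{k-1}^2 + N_{k-1}^2.
N_0 = 2
N_1 = 2 + 2^2 + 2^2 + 2^2 = 14
Terms of depth exactly 1: N_1 − N_0 = 14 − 2 = 12.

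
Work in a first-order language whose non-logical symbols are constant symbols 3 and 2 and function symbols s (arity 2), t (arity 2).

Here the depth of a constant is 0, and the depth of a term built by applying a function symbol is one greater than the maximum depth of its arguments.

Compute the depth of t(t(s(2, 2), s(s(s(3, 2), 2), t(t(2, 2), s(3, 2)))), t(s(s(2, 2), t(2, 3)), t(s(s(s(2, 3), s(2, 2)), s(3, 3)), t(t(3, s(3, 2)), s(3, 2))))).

6

depth(s(2, 2)) = 1 + max(0, 0) = 1
depth(s(3, 2)) = 1 + max(0, 0) = 1
depth(s(s(3, 2), 2)) = 1 + max(1, 0) = 2
depth(t(2, 2)) = 1 + max(0, 0) = 1
depth(t(t(2, 2), s(3, 2))) = 1 + max(1, 1) = 2
depth(s(s(s(3, 2), 2), t(t(2, 2), s(3, 2)))) = 1 + max(2, 2) = 3
depth(t(s(2, 2), s(s(s(3, 2), 2), t(t(2, 2), s(3, 2))))) = 1 + max(1, 3) = 4
depth(t(2, 3)) = 1 + max(0, 0) = 1
depth(s(s(2, 2), t(2, 3))) = 1 + max(1, 1) = 2
depth(s(2, 3)) = 1 + max(0, 0) = 1
depth(s(s(2, 3), s(2, 2))) = 1 + max(1, 1) = 2
depth(s(3, 3)) = 1 + max(0, 0) = 1
depth(s(s(s(2, 3), s(2, 2)), s(3, 3))) = 1 + max(2, 1) = 3
depth(t(3, s(3, 2))) = 1 + max(0, 1) = 2
depth(t(t(3, s(3, 2)), s(3, 2))) = 1 + max(2, 1) = 3
depth(t(s(s(s(2, 3), s(2, 2)), s(3, 3)), t(t(3, s(3, 2)), s(3, 2)))) = 1 + max(3, 3) = 4
depth(t(s(s(2, 2), t(2, 3)), t(s(s(s(2, 3), s(2, 2)), s(3, 3)), t(t(3, s(3, 2)), s(3, 2))))) = 1 + max(2, 4) = 5
depth(t(t(s(2, 2), s(s(s(3, 2), 2), t(t(2, 2), s(3, 2)))), t(s(s(2, 2), t(2, 3)), t(s(s(s(2, 3), s(2, 2)), s(3, 3)), t(t(3, s(3, 2)), s(3, 2)))))) = 1 + max(4, 5) = 6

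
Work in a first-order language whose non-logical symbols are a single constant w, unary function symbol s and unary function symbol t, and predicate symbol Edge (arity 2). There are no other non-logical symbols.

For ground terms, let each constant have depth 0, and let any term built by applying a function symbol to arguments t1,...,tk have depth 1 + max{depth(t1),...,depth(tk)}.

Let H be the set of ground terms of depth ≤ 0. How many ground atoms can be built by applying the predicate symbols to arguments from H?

1

First count ground terms of depth ≤ 0.
Count level by level. With function symbols s/1, t/1, the terms of depth ≤ k are the 1 constant together with each function applied to depth-≤(k−1) tuples, so N_k = 1 + N_{k-1} + N_{k-1}.
N_0 = 1
Explicitly: w.
So |H| = 1.
For each predicate symbol, the number of ground atoms is |H| raised to its arity; summing:
  Edge: 1^2 = 1
Total ground atoms: 1.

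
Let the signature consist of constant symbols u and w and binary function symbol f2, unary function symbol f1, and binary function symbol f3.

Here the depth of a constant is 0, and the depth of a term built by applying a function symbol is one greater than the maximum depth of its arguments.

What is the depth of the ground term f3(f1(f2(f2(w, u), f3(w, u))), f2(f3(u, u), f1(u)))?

4

depth(f2(w, u)) = 1 + max(0, 0) = 1
depth(f3(w, u)) = 1 + max(0, 0) = 1
depth(f2(f2(w, u), f3(w, u))) = 1 + max(1, 1) = 2
depth(f1(f2(f2(w, u), f3(w, u)))) = 1 + depth(f2(f2(w, u), f3(w, u))) = 1 + 2 = 3
depth(f3(u, u)) = 1 + max(0, 0) = 1
depth(f1(u)) = 1 + depth(u) = 1 + 0 = 1
depth(f2(f3(u, u), f1(u))) = 1 + max(1, 1) = 2
depth(f3(f1(f2(f2(w, u), f3(w, u))), f2(f3(u, u), f1(u)))) = 1 + max(3, 2) = 4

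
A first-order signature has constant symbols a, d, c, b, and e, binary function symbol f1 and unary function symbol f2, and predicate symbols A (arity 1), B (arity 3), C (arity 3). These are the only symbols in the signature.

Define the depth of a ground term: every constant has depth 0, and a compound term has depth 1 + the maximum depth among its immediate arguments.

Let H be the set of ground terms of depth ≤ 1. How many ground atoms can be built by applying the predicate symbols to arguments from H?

85785

First count ground terms of depth ≤ 1.
Write N_k for the number of ground terms of depth ≤ k. A term of depth ≤ k is either a constant or a function symbol applied to arguments of depth ≤ k−1, so N_k = 5 + N_{k-1}^2 + N_{k-1}.
N_0 = 5
N_1 = 5 + 5^2 + 5 = 35
So |H| = 35.
Ground atoms are formed by filling each argument slot of a predicate with a term from H, so an r-ary predicate gives |H|^r atoms:
  A: 35;  B: 35^3 = 42875;  C: 35^3 = 42875
Total ground atoms: 35 + 42875 + 42875 = 85785.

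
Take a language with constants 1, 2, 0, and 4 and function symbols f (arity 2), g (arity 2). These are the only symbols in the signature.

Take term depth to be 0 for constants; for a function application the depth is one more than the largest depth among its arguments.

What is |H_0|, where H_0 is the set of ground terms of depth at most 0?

Count level by level. With function symbols f/2, g/2, the terms of depth ≤ k are the 4 constants together with each function applied to depth-≤(k−1) tuples, so N_k = 4 + N_{k-1}^2 + N_{k-1}^2.
N_0 = 4

4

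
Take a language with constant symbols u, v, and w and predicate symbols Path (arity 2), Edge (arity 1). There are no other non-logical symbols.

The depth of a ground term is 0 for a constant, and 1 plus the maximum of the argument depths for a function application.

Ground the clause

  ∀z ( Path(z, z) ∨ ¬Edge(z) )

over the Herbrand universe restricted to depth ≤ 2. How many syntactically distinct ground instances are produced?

3

Ground terms of depth ≤ 2:
  With no function symbols every ground term is a constant, so there are exactly 3 ground terms at every depth bound.
  N_0 = 3
  N_1 = 3
  N_2 = 3
  Explicitly: u, v, w.
So there are 3 ground terms available for substitution.
The clause has 1 distinct variable (z), which appears in the body. In the free term algebra distinct substitutions yield syntactically distinct ground instances.
Number of ground instances = 3.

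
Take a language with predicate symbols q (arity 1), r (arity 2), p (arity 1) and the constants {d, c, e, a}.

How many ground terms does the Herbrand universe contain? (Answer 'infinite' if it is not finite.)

There are no function symbols, so every ground term is one of the 4 constants.
The Herbrand universe is {d, c, e, a}, which is finite with 4 elements.

4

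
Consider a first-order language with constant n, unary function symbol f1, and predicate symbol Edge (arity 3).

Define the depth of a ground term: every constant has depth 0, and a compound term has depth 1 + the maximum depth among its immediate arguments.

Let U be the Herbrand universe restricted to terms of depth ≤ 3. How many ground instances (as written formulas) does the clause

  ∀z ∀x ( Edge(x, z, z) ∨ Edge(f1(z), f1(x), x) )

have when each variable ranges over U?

16

Ground terms of depth ≤ 3:
  Let N_k = |{terms of depth ≤ k}|. Then N_0 = 1 and N_k = 1 + N_{k-1} for k ≥ 1 (one summand per function symbol, arity giving the exponent).
  N_0 = 1
  N_1 = 1 + 1 = 2
  N_2 = 1 + 2 = 3
  N_3 = 1 + 3 = 4
So there are 4 ground terms available for substitution.
The clause has 2 distinct variables (z, x), each appearing in the body. In the free term algebra distinct substitutions yield syntactically distinct ground instances.
Number of ground instances = 4^2 = 16.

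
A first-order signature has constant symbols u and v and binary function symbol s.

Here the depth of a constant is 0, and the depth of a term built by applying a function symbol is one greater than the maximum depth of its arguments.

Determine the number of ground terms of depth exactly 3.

Write N_k for the number of ground terms of depth ≤ k. A term of depth ≤ k is either a constant or a function symbol applied to arguments of depth ≤ k−1, so N_k = 2 + N_{k-1}^2.
N_0 = 2
N_1 = 2 + 2^2 = 6
N_2 = 2 + 6^2 = 38
N_3 = 2 + 38^2 = 1446
Terms of depth exactly 3: N_3 − N_2 = 1446 − 38 = 1408.

1408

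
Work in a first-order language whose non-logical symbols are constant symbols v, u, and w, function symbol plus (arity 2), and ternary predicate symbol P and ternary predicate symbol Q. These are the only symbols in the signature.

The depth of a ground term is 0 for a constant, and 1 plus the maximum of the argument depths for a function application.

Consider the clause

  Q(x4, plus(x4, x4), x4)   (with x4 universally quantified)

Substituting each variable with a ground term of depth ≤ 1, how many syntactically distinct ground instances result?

12

Ground terms of depth ≤ 1:
  Let N_k count ground terms of depth at most k. Each non-constant term of depth ≤ k is some function symbol applied to depth-≤(k−1) arguments, giving N_k = 3 + N_{k-1}^2.
  N_0 = 3
  N_1 = 3 + 3^2 = 12
So there are 12 ground terms available for substitution.
The clause has 1 distinct variable (x4), which appears in the body. In the free term algebra distinct substitutions yield syntactically distinct ground instances.
Number of ground instances = 12.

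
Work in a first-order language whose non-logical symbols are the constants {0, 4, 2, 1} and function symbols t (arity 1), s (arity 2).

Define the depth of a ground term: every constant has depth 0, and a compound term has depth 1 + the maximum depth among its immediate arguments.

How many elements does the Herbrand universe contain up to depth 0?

Count level by level. With function symbols t/1, s/2, the terms of depth ≤ k are the 4 constants together with each function applied to depth-≤(k−1) tuples, so N_k = 4 + N_{k-1} + N_{k-1}^2.
N_0 = 4

4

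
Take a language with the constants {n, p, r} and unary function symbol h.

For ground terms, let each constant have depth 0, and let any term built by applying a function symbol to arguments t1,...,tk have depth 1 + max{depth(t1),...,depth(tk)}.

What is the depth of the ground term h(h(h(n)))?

3

depth(h(n)) = 1 + depth(n) = 1 + 0 = 1
depth(h(h(n))) = 1 + depth(h(n)) = 1 + 1 = 2
depth(h(h(h(n)))) = 1 + depth(h(h(n))) = 1 + 2 = 3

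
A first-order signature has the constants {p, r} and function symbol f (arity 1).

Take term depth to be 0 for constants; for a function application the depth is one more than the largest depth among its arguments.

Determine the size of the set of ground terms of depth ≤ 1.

If N_k denotes the number of depth-≤k ground terms, the 2 constants give N_0 = 2, and each function symbol of arity r contributes N_{k-1}^r new terms at level k: N_k = 2 + N_{k-1}.
N_0 = 2
N_1 = 2 + 2 = 4
Explicitly: p, r, f(p), f(r).

4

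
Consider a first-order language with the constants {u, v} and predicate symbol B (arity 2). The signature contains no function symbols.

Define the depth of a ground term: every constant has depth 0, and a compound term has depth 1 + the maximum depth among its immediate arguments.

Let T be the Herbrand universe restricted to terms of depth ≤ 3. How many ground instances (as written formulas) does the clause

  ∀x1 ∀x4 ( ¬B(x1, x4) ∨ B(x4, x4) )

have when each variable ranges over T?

Ground terms of depth ≤ 3:
  With no function symbols every ground term is a constant, so there are exactly 2 ground terms at every depth bound.
  N_0 = 2
  N_1 = 2
  N_2 = 2
  N_3 = 2
  Explicitly: u, v.
So there are 2 ground terms available for substitution.
There are 2 variables to instantiate (x1, x4), each occurring in at least one literal, so different choices give different ground instances.
Number of ground instances = 2^2 = 4.

4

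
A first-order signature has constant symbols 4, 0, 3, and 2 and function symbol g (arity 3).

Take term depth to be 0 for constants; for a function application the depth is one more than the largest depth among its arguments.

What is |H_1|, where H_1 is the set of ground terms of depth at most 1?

68

Let N_k = |{terms of depth ≤ k}|. Then N_0 = 4 and N_k = 4 + N_{k-1}^3 for k ≥ 1 (one summand per function symbol, arity giving the exponent).
N_0 = 4
N_1 = 4 + 4^3 = 68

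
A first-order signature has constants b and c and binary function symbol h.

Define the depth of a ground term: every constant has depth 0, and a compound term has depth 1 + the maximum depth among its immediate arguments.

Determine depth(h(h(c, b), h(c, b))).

2

depth(h(c, b)) = 1 + max(0, 0) = 1
depth(h(h(c, b), h(c, b))) = 1 + max(1, 1) = 2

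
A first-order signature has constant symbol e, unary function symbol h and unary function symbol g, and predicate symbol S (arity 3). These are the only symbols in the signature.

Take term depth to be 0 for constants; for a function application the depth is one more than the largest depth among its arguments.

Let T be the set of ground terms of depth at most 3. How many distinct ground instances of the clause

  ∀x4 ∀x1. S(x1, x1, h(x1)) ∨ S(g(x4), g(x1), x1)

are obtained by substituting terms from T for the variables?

Ground terms of depth ≤ 3:
  Write N_k for the number of ground terms of depth ≤ k. A term of depth ≤ k is either a constant or a function symbol applied to arguments of depth ≤ k−1, so N_k = 1 + N_{k-1} + N_{k-1}.
  N_0 = 1
  N_1 = 1 + 1 + 1 = 3
  N_2 = 1 + 3 + 3 = 7
  N_3 = 1 + 7 + 7 = 15
So there are 15 ground terms available for substitution.
Each of x4, x1 ranges independently over the available ground terms, and distinct assignments produce distinct instances.
Number of ground instances = 15^2 = 225.

225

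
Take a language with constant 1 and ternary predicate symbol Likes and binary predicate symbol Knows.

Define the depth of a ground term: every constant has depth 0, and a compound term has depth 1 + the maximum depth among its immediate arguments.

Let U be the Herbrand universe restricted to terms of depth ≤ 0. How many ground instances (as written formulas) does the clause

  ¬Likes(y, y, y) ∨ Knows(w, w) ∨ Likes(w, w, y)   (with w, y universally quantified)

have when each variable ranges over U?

1

Ground terms of depth ≤ 0:
  With no function symbols every ground term is a constant, so there is exactly 1 ground term at every depth bound.
  N_0 = 1
  Explicitly: 1.
So there is exactly 1 ground term available for substitution.
The clause has 2 distinct variables (w, y), each appearing in the body. In the free term algebra distinct substitutions yield syntactically distinct ground instances.
Number of ground instances = 1^2 = 1.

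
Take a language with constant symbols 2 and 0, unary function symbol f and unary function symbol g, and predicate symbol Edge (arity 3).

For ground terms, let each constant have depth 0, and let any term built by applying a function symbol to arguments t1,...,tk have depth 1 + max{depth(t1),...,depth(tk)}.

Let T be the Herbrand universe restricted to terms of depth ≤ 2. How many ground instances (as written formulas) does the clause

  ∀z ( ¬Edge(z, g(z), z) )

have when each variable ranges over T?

Ground terms of depth ≤ 2:
  Count level by level. With function symbols f/1, g/1, the terms of depth ≤ k are the 2 constants together with each function applied to depth-≤(k−1) tuples, so N_k = 2 + N_{k-1} + N_{k-1}.
  N_0 = 2
  N_1 = 2 + 2 + 2 = 6
  N_2 = 2 + 6 + 6 = 14
So there are 14 ground terms available for substitution.
The variable z ranges independently over the available ground terms, and distinct assignments produce distinct instances.
Number of ground instances = 14.

14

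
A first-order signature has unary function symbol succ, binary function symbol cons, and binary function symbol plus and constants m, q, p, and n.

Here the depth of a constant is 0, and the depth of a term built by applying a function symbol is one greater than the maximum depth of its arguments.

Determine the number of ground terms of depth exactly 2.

If N_k denotes the number of depth-≤k ground terms, the 4 constants give N_0 = 4, and each function symbol of arity r contributes N_{k-1}^r new terms at level k: N_k = 4 + N_{k-1} + N_{k-1}^2 + N_{k-1}^2.
N_0 = 4
N_1 = 4 + 4 + 4^2 + 4^2 = 40
N_2 = 4 + 40 + 40^2 + 40^2 = 3244
Terms of depth exactly 2: N_2 − N_1 = 3244 − 40 = 3204.

3204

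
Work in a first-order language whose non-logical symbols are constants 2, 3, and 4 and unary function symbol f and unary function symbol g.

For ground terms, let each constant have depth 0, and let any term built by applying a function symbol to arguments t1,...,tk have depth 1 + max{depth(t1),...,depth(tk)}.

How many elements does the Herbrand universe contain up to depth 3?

45

If N_k denotes the number of depth-≤k ground terms, the 3 constants give N_0 = 3, and each function symbol of arity r contributes N_{k-1}^r new terms at level k: N_k = 3 + N_{k-1} + N_{k-1}.
N_0 = 3
N_1 = 3 + 3 + 3 = 9
N_2 = 3 + 9 + 9 = 21
N_3 = 3 + 21 + 21 = 45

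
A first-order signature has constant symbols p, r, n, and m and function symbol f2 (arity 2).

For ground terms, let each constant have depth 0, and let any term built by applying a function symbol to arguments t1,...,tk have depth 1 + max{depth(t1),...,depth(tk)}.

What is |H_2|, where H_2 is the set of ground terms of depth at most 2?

404

If N_k denotes the number of depth-≤k ground terms, the 4 constants give N_0 = 4, and each function symbol of arity r contributes N_{k-1}^r new terms at level k: N_k = 4 + N_{k-1}^2.
N_0 = 4
N_1 = 4 + 4^2 = 20
N_2 = 4 + 20^2 = 404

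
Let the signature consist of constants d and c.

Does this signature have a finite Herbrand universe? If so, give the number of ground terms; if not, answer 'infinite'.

2

There are no function symbols, so every ground term is one of the 2 constants.
The Herbrand universe is {d, c}, which is finite with 2 elements.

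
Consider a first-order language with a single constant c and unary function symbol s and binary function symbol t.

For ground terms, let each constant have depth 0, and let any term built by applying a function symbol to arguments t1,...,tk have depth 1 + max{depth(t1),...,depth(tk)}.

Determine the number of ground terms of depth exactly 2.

10

Count level by level. With function symbols s/1, t/2, the terms of depth ≤ k are the 1 constant together with each function applied to depth-≤(k−1) tuples, so N_k = 1 + N_{k-1} + N_{k-1}^2.
N_0 = 1
N_1 = 1 + 1 + 1^2 = 3
N_2 = 1 + 3 + 3^2 = 13
Terms of depth exactly 2: N_2 − N_1 = 13 − 3 = 10.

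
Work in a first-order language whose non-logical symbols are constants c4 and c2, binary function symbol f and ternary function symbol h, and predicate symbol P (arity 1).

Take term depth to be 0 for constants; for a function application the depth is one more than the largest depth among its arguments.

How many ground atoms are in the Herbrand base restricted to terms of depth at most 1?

First count ground terms of depth ≤ 1.
Let N_k count ground terms of depth at most k. Each non-constant term of depth ≤ k is some function symbol applied to depth-≤(k−1) arguments, giving N_k = 2 + N_{k-1}^2 + N_{k-1}^3.
N_0 = 2
N_1 = 2 + 2^2 + 2^3 = 14
So |H| = 14.
A ground atom is a predicate applied to a tuple of terms from H, so the count is the sum over predicates of |H|^arity:
  P: 14
Total ground atoms: 14.

14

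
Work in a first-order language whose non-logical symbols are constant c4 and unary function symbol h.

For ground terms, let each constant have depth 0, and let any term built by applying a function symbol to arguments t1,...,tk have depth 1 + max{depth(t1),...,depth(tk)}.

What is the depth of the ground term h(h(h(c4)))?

3

depth(h(c4)) = 1 + depth(c4) = 1 + 0 = 1
depth(h(h(c4))) = 1 + depth(h(c4)) = 1 + 1 = 2
depth(h(h(h(c4)))) = 1 + depth(h(h(c4))) = 1 + 2 = 3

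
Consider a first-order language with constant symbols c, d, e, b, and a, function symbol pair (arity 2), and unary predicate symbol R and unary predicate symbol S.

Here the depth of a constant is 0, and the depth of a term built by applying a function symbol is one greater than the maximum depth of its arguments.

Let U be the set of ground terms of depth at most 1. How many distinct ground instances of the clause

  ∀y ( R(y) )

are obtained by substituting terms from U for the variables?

30

Ground terms of depth ≤ 1:
  Write N_k for the number of ground terms of depth ≤ k. A term of depth ≤ k is either a constant or a function symbol applied to arguments of depth ≤ k−1, so N_k = 5 + N_{k-1}^2.
  N_0 = 5
  N_1 = 5 + 5^2 = 30
So there are 30 ground terms available for substitution.
The body mentions the single quantified variable y; since ground terms form a free algebra, no two substitutions collapse to the same formula.
Number of ground instances = 30.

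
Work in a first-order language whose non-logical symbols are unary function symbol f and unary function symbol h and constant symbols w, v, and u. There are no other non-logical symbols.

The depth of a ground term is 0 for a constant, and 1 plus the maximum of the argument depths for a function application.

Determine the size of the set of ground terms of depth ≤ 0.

3

Count level by level. With function symbols f/1, h/1, the terms of depth ≤ k are the 3 constants together with each function applied to depth-≤(k−1) tuples, so N_k = 3 + N_{k-1} + N_{k-1}.
N_0 = 3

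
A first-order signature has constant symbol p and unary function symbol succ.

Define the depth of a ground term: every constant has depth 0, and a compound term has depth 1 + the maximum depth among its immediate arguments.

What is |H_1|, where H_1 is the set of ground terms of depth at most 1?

2

If N_k denotes the number of depth-≤k ground terms, the 1 constant gives N_0 = 1, and each function symbol of arity r contributes N_{k-1}^r new terms at level k: N_k = 1 + N_{k-1}.
N_0 = 1
N_1 = 1 + 1 = 2
Explicitly: p, succ(p).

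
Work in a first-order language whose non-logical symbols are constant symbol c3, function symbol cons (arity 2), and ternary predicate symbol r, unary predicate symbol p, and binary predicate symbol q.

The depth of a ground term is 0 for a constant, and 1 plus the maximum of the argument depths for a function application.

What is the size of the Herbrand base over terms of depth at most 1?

14

First count ground terms of depth ≤ 1.
Let N_k count ground terms of depth at most k. Each non-constant term of depth ≤ k is some function symbol applied to depth-≤(k−1) arguments, giving N_k = 1 + N_{k-1}^2.
N_0 = 1
N_1 = 1 + 1^2 = 2
So |H| = 2.
A ground atom is a predicate applied to a tuple of terms from H, so the count is the sum over predicates of |H|^arity:
  r: 2^3 = 8;  p: 2;  q: 2^2 = 4
Total ground atoms: 8 + 2 + 4 = 14.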